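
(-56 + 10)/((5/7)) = -322/5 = -64.40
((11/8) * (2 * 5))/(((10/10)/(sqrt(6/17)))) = 55 * sqrt(102)/68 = 8.17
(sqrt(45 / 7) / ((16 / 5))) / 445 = 3*sqrt(35) / 9968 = 0.00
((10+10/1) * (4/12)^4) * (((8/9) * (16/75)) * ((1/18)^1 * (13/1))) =3328/98415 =0.03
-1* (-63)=63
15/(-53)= -15/53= -0.28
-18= -18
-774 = -774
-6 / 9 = -2 / 3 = -0.67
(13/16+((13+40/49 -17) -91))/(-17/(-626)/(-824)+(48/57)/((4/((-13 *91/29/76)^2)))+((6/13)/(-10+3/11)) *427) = 18936267089943757593/4096612125300065609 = 4.62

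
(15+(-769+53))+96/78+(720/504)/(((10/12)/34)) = -58375/91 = -641.48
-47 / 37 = -1.27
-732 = -732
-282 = -282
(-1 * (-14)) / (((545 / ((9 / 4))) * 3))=21 / 1090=0.02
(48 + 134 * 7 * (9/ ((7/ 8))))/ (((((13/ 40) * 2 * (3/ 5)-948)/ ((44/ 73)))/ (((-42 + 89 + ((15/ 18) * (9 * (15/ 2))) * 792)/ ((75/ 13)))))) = -329786609152/ 6917553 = -47673.88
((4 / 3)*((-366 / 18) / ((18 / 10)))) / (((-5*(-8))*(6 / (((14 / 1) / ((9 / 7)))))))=-0.68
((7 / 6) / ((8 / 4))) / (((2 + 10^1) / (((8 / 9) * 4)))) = 14 / 81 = 0.17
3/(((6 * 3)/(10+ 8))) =3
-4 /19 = -0.21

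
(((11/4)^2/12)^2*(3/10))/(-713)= -14641/87613440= -0.00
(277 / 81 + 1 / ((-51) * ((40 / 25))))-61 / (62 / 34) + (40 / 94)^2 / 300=-22663763177 / 754364664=-30.04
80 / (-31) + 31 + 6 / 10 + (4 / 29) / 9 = 1174598 / 40455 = 29.03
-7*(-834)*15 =87570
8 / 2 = 4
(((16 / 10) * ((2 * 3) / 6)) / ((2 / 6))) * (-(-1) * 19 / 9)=152 / 15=10.13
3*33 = 99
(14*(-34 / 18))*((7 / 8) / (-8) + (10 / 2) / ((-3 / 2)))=78659 / 864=91.04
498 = 498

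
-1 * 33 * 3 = -99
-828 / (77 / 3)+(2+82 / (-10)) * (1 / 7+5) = -3528 / 55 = -64.15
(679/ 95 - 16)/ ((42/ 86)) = -36163/ 1995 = -18.13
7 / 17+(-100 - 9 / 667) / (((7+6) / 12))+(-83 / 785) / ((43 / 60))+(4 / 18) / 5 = -4120412620931 / 44781509565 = -92.01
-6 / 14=-3 / 7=-0.43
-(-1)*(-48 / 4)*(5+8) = -156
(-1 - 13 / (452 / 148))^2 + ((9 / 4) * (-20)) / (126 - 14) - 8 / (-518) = 1441709215 / 52914736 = 27.25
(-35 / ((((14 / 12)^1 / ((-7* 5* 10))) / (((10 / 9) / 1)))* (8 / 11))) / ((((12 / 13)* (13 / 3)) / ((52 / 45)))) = 125125 / 27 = 4634.26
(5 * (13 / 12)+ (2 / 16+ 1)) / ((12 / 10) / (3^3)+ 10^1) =2355 / 3616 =0.65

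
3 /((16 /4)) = 3 /4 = 0.75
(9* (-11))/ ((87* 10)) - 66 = -19173/ 290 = -66.11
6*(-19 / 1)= -114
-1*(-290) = 290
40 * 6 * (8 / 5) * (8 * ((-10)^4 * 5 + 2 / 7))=1075206144 / 7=153600877.71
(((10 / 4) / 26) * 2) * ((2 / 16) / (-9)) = -5 / 1872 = -0.00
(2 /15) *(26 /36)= 13 /135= 0.10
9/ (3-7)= -9/ 4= -2.25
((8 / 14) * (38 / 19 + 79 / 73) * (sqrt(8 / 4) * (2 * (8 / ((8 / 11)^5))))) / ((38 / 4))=20.62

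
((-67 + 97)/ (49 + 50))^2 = 100/ 1089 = 0.09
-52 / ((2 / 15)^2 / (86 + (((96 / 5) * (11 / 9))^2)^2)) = -199635214558 / 225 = -887267620.26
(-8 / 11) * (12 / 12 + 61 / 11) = -576 / 121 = -4.76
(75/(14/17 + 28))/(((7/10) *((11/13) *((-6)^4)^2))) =5525/2112397056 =0.00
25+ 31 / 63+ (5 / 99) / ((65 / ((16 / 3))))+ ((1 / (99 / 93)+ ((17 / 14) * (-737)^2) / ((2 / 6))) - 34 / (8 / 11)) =213909705769 / 108108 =1978666.76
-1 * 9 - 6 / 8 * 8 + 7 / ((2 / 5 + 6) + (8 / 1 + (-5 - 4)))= -370 / 27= -13.70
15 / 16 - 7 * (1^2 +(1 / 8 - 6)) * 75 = 40965 / 16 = 2560.31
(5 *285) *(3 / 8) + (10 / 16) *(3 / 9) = 6415 / 12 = 534.58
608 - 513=95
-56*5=-280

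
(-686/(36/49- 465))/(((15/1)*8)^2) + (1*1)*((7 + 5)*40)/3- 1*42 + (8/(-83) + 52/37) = 60013405948697/503007688800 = 119.31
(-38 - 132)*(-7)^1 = 1190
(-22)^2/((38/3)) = 38.21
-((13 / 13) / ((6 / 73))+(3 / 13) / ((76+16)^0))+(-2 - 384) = -31075 / 78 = -398.40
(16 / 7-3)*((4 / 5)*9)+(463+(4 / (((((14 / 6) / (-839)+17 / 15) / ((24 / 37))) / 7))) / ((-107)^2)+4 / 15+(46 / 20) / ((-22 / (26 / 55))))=87693045786387791 / 191437852579050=458.08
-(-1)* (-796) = -796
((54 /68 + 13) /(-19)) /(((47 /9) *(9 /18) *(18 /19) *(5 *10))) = -469 /79900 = -0.01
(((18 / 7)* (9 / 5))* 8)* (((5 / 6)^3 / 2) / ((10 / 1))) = 15 / 14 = 1.07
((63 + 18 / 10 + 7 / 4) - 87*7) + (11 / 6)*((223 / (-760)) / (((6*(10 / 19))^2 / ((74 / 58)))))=-13593351659 / 25056000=-542.52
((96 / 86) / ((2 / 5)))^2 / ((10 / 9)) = 12960 / 1849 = 7.01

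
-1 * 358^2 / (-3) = 128164 / 3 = 42721.33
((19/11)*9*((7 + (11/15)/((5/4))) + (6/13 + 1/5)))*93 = 42630642/3575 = 11924.66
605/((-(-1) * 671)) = 0.90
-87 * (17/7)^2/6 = -8381/98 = -85.52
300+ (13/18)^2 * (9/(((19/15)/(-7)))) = 62485/228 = 274.06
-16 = -16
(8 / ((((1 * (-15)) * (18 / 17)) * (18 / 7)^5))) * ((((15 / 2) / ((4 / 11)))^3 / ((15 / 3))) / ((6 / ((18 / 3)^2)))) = -1901459945 / 40310784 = -47.17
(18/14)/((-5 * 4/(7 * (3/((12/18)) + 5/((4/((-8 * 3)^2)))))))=-13041/40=-326.02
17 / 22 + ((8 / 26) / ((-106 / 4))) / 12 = 35095 / 45474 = 0.77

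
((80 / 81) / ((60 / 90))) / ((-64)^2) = 5 / 13824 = 0.00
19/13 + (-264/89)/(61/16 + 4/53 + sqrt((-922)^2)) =1324783387/908422021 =1.46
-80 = -80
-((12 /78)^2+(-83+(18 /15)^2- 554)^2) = -42665796749 /105625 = -403936.54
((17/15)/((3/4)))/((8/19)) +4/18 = 343/90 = 3.81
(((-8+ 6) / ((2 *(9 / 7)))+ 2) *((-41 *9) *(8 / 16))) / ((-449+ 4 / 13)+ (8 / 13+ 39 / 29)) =170027 / 336836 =0.50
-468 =-468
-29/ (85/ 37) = -1073/ 85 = -12.62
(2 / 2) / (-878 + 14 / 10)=-5 / 4383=-0.00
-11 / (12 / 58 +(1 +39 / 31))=-9889 / 2216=-4.46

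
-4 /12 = -1 /3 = -0.33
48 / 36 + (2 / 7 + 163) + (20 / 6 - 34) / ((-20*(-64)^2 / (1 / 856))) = 60604252321 / 368148480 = 164.62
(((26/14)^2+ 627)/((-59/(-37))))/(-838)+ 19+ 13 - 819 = -953887425/1211329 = -787.47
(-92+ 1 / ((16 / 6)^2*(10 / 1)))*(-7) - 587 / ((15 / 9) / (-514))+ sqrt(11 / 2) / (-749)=181674.70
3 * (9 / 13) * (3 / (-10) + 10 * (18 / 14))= 23733 / 910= 26.08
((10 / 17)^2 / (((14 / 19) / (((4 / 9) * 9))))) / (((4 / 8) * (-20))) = -380 / 2023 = -0.19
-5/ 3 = -1.67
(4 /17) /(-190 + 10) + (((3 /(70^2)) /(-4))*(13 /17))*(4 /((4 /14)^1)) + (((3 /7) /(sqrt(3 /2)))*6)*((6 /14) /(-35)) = -18*sqrt(6) /1715 -631 /214200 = -0.03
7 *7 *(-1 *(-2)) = 98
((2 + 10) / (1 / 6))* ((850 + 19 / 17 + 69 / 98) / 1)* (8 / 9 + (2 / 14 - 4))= -62441940 / 343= -182046.47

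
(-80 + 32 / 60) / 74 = -596 / 555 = -1.07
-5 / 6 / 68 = -5 / 408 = -0.01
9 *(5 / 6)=15 / 2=7.50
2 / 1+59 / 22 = 103 / 22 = 4.68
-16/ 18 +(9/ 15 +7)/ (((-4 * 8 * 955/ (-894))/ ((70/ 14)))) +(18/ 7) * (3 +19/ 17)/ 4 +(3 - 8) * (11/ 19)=-0.02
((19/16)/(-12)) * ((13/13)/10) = -19/1920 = -0.01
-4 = -4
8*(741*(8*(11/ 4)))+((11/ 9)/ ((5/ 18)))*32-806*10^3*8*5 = -160547216/ 5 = -32109443.20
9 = 9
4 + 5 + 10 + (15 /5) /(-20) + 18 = 737 /20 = 36.85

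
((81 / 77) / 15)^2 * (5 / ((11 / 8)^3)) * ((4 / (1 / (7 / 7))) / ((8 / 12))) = 2239488 / 39457495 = 0.06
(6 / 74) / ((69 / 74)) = 2 / 23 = 0.09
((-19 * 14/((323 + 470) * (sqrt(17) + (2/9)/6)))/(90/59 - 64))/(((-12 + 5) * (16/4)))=1593/3812820128 - 43011 * sqrt(17)/3812820128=-0.00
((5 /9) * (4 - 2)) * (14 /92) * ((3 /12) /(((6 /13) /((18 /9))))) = 455 /2484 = 0.18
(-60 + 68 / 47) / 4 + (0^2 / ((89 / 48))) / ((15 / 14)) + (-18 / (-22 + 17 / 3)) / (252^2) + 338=875769599 / 2708328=323.36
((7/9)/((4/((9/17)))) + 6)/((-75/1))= -83/1020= -0.08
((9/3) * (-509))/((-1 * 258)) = 509/86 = 5.92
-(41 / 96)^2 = -1681 / 9216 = -0.18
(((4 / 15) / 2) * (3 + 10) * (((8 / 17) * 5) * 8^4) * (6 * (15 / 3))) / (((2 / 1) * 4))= 1064960 / 17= 62644.71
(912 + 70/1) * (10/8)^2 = 12275/8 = 1534.38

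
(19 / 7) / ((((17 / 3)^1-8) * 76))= -3 / 196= -0.02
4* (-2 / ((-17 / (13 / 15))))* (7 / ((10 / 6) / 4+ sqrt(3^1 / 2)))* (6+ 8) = -40768 / 3247+ 244608* sqrt(6) / 16235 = 24.35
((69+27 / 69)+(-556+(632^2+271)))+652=9196789 / 23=399860.39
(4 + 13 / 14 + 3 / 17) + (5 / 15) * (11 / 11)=3883 / 714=5.44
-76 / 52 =-1.46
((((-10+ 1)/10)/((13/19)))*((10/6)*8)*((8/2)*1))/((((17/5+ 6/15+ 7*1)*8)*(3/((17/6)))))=-1615/2106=-0.77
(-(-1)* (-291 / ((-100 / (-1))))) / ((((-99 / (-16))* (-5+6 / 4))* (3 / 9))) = 776 / 1925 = 0.40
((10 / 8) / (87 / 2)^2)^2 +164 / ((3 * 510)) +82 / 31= 415490874763 / 150958520235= 2.75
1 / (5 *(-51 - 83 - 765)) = -1 / 4495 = -0.00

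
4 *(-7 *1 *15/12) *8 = -280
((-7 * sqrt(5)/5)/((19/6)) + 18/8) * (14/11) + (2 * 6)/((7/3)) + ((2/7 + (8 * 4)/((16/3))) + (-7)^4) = 371955/154-588 * sqrt(5)/1045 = 2414.03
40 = 40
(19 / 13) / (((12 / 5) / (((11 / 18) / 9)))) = 1045 / 25272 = 0.04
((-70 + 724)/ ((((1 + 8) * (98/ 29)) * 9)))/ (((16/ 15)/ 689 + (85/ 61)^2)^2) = 519424330130653025/ 820930260915984387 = 0.63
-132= -132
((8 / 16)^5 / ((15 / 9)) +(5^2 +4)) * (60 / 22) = 13929 / 176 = 79.14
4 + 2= 6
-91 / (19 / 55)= -5005 / 19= -263.42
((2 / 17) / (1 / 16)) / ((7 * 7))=32 / 833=0.04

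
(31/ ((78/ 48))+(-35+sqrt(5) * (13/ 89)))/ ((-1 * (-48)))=-69/ 208+13 * sqrt(5)/ 4272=-0.32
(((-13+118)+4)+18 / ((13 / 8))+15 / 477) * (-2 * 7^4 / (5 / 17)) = -20266783376 / 10335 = -1960985.33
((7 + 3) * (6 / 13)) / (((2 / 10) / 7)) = 2100 / 13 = 161.54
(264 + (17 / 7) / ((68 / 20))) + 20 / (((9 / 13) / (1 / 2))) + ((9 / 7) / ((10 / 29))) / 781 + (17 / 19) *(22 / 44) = 1306980908 / 4674285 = 279.61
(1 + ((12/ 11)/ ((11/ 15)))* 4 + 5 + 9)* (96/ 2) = 121680/ 121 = 1005.62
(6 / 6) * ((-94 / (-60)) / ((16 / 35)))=329 / 96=3.43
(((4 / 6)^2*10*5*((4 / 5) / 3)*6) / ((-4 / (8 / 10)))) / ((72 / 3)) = -8 / 27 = -0.30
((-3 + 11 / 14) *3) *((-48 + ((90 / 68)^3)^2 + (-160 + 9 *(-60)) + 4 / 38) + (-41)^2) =-2561741640546927 / 410917974656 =-6234.19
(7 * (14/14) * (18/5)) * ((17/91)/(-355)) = -306/23075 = -0.01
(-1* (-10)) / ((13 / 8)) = 80 / 13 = 6.15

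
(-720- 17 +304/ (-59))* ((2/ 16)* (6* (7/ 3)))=-306509/ 236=-1298.77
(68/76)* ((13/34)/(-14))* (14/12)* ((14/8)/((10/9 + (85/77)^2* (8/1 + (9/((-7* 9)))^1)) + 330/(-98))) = -0.01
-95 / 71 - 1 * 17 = -1302 / 71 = -18.34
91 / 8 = 11.38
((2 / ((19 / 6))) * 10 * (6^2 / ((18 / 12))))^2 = 8294400 / 361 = 22976.18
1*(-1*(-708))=708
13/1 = 13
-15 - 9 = -24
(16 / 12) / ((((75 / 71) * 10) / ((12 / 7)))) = 568 / 2625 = 0.22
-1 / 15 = -0.07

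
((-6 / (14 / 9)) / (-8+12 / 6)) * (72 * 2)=648 / 7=92.57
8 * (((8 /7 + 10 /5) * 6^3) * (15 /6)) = 95040 /7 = 13577.14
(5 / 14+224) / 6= 37.39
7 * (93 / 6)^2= 1681.75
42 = 42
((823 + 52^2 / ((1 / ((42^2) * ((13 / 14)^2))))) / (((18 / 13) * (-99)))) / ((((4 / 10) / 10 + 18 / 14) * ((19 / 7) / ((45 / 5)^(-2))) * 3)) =-34.32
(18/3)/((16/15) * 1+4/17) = 765/166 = 4.61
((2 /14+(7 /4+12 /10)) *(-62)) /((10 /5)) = -13423 /140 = -95.88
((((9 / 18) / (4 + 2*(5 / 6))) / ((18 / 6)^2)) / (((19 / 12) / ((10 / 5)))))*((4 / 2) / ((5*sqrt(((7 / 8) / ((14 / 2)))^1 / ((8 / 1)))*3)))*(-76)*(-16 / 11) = 4096 / 2805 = 1.46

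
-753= -753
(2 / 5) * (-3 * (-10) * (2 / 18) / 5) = 4 / 15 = 0.27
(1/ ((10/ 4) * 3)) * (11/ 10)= 11/ 75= 0.15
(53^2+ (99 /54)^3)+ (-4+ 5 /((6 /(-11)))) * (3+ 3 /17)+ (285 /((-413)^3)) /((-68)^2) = 24391281947125007 /8794916985456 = 2773.34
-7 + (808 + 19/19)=802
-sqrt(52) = -2*sqrt(13) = -7.21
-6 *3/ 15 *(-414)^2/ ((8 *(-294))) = 42849/ 490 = 87.45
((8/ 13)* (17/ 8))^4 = 83521/ 28561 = 2.92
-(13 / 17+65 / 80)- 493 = -134525 / 272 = -494.58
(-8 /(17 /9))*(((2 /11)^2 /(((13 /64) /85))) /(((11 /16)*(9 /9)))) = -1474560 /17303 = -85.22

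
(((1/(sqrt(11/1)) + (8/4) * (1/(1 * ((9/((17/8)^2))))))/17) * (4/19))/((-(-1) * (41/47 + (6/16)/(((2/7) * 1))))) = 3008 * sqrt(11)/5837579 + 1598/280953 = 0.01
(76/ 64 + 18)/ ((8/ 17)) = 5219/ 128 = 40.77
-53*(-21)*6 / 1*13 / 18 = 4823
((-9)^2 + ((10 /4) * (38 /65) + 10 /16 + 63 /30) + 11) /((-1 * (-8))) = 50017 /4160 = 12.02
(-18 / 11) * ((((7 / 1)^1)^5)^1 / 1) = -302526 / 11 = -27502.36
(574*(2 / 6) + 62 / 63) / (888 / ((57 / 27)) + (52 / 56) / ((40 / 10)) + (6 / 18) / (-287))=75506912 / 165237375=0.46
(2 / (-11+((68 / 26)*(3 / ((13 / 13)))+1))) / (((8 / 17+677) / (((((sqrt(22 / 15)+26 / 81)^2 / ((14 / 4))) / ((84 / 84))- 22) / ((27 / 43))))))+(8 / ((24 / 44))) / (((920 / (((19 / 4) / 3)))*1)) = 6648299372783 / 91972306114920- 494156*sqrt(330) / 18512944065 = 0.07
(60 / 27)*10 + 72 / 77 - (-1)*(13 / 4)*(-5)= 19147 / 2772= 6.91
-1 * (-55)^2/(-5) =605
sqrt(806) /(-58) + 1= 1 - sqrt(806) /58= 0.51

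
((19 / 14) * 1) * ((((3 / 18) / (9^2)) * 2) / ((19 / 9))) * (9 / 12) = 1 / 504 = 0.00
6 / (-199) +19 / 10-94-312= -804219 / 1990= -404.13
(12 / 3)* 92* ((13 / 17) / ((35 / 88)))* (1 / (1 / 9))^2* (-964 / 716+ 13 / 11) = -1004410368 / 106505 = -9430.64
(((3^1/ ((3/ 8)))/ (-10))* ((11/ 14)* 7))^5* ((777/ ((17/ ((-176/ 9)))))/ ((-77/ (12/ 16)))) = -762737536/ 53125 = -14357.41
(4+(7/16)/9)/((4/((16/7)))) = 583/252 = 2.31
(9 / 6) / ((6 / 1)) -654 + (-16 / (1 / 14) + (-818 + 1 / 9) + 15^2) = -1470.64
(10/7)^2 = 100/49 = 2.04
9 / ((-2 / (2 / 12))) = -3 / 4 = -0.75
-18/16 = -1.12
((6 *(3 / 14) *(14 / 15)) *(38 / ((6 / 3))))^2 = 12996 / 25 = 519.84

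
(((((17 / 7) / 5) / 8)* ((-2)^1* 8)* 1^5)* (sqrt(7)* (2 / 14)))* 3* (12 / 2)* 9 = -5508* sqrt(7) / 245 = -59.48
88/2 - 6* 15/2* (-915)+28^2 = 42003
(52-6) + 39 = 85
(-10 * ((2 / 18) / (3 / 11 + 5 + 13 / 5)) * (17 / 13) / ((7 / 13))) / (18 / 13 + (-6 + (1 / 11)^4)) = 0.07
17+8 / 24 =52 / 3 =17.33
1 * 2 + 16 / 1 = 18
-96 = -96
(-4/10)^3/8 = -1/125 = -0.01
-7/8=-0.88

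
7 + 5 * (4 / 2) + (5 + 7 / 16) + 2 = 391 / 16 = 24.44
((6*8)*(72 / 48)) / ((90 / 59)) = 236 / 5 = 47.20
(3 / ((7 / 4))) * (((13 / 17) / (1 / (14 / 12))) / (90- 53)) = 26 / 629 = 0.04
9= 9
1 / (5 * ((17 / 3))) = 3 / 85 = 0.04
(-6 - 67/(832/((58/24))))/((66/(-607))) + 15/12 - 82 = -15668599/658944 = -23.78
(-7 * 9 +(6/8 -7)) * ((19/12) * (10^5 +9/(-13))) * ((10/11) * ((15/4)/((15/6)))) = -3109933015/208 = -14951601.03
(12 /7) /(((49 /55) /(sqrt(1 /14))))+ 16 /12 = 330 * sqrt(14) /2401+ 4 /3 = 1.85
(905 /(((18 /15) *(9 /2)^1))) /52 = 4525 /1404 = 3.22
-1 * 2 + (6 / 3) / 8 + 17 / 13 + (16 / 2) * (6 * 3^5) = 606505 / 52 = 11663.56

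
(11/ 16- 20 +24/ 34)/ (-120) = 1687/ 10880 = 0.16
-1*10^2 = -100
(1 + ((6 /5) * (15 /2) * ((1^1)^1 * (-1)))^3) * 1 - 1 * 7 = -735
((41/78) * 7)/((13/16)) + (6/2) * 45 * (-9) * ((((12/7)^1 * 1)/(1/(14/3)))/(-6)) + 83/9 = 2484935/1521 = 1633.75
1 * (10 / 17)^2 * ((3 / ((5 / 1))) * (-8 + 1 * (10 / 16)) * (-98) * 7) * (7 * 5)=10624425 / 289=36762.72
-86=-86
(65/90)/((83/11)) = 143/1494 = 0.10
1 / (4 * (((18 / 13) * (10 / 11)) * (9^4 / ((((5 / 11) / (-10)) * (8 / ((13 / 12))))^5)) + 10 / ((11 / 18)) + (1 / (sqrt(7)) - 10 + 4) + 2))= -28202070784418578432 / 218634515785599433904014671 - 2078764171264 * sqrt(7) / 218634515785599433904014671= -0.00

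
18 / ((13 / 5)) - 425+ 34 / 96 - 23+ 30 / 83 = -22807193 / 51792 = -440.36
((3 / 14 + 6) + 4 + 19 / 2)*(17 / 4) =1173 / 14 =83.79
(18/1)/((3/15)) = 90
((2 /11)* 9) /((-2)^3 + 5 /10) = -12 /55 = -0.22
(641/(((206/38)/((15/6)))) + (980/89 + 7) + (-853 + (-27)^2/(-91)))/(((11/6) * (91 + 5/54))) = -147949274250/45137565473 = -3.28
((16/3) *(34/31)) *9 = 1632/31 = 52.65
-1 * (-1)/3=1/3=0.33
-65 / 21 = -3.10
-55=-55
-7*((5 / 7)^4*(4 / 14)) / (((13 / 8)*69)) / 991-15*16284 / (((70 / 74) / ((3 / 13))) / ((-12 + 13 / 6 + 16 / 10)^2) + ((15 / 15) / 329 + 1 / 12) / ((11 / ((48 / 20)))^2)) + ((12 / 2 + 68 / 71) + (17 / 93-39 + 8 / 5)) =-834567073558349407361313411 / 220653937420900059440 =-3782244.19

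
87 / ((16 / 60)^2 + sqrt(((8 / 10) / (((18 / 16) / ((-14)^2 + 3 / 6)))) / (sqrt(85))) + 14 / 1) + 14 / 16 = -735791657625 * 17^(3 / 4) * sqrt(393) * 5^(1 / 4) / 106125636115457- 103855162500 * 17^(1 / 4) * sqrt(393) * 5^(3 / 4) / 106125636115457 + 5480090741250 * sqrt(85) / 106125636115457 + 6023116599033899 / 849005088923656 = 5.72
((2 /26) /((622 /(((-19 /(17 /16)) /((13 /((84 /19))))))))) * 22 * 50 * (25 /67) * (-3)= 55440000 /59864701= 0.93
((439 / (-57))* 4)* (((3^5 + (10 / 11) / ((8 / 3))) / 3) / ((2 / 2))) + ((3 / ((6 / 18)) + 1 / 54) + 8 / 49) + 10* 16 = -1288349767 / 553014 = -2329.69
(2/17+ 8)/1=138/17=8.12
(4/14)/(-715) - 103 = -515517/5005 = -103.00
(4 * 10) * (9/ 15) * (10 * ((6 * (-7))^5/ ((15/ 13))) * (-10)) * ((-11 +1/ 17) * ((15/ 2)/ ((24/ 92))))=-1453652435289600/ 17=-85508966781741.18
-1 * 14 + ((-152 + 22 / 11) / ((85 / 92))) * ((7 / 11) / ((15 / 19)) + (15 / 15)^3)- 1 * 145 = -84565 / 187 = -452.22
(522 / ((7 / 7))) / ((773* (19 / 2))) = 1044 / 14687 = 0.07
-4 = -4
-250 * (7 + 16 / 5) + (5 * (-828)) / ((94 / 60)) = -244050 / 47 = -5192.55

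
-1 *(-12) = 12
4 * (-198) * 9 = -7128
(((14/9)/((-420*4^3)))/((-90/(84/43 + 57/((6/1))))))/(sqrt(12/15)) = 197*sqrt(5)/53498880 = 0.00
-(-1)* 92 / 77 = 92 / 77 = 1.19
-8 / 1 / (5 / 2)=-16 / 5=-3.20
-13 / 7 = -1.86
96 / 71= 1.35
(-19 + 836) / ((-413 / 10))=-8170 / 413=-19.78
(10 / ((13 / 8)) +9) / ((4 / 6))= 591 / 26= 22.73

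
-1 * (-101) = 101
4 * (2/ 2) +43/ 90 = 403/ 90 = 4.48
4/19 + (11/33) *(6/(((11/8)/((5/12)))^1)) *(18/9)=892/627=1.42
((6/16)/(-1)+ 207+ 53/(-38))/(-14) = -31195/2128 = -14.66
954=954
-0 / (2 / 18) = 0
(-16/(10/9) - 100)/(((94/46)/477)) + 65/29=-181971673/6815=-26701.64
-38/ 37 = -1.03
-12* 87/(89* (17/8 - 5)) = 8352/2047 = 4.08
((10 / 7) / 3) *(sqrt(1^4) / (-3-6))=-10 / 189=-0.05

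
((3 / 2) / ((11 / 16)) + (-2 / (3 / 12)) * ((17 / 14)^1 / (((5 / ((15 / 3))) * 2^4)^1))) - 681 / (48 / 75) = -1308985 / 1232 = -1062.49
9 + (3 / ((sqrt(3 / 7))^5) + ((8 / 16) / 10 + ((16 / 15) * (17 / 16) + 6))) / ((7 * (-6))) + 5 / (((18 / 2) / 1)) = 7883 / 840 - 7 * sqrt(21) / 54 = 8.79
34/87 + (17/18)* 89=44081/522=84.45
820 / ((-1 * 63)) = -820 / 63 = -13.02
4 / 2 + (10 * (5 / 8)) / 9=97 / 36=2.69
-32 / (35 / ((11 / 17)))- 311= -185397 / 595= -311.59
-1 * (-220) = 220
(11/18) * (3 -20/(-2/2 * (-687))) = 22451/12366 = 1.82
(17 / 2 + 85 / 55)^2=48841 / 484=100.91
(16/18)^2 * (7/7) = 64/81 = 0.79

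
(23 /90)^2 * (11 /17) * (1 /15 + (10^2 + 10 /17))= 149356273 /35113500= 4.25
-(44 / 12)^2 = -121 / 9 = -13.44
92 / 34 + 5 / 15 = 155 / 51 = 3.04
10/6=5/3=1.67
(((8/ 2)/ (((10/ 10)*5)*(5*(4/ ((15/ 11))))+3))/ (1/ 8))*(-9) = -3.77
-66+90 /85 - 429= -8397 /17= -493.94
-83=-83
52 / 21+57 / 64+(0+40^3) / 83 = 86391575 / 111552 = 774.45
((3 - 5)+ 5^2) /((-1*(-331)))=23 /331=0.07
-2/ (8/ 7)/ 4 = -7/ 16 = -0.44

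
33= 33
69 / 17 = 4.06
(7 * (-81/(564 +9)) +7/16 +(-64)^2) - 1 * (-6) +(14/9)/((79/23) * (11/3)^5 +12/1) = 160311422119289/39086536432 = 4101.45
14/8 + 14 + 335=350.75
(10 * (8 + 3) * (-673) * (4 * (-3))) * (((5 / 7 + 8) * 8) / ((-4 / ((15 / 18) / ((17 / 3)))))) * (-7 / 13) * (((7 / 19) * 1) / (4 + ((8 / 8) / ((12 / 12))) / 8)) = 459793600 / 4199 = 109500.74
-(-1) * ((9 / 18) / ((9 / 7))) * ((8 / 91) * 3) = 4 / 39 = 0.10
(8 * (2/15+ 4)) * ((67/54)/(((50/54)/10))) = 33232/75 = 443.09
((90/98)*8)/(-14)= -0.52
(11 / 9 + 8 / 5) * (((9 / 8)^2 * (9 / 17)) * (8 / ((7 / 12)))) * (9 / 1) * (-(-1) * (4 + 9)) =3610737 / 1190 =3034.23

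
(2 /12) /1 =1 /6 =0.17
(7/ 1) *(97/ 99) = 679/ 99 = 6.86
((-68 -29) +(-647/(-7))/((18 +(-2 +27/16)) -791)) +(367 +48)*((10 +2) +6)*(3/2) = 962064636/86611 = 11107.88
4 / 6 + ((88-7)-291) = -628 / 3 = -209.33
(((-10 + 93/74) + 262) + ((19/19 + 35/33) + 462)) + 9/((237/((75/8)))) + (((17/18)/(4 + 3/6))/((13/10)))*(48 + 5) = 196704353839/270856872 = 726.23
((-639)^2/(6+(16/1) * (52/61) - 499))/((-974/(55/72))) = 16912555/25316208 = 0.67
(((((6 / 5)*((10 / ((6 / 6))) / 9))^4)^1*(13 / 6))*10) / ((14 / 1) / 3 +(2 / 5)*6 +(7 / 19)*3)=1580800 / 188649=8.38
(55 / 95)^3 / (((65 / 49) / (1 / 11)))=5929 / 445835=0.01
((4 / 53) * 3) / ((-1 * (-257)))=12 / 13621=0.00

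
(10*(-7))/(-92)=35/46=0.76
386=386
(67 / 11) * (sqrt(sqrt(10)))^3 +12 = 12 +67 * 10^(3 / 4) / 11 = 46.25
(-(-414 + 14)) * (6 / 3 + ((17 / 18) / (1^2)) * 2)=14000 / 9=1555.56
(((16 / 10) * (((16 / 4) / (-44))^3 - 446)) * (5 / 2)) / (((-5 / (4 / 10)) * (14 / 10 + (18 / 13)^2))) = 802583704 / 18653965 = 43.02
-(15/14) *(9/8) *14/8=-135/64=-2.11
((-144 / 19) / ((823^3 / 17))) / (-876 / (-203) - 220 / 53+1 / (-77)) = -0.00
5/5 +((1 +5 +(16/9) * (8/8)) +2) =97/9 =10.78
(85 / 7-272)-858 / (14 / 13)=-1056.57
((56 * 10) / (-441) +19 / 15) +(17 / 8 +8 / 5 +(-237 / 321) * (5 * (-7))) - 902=-235243927 / 269640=-872.44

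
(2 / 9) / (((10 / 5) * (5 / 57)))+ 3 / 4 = 2.02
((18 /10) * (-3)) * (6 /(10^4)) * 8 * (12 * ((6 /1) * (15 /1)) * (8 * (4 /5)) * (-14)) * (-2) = -15676416 /3125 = -5016.45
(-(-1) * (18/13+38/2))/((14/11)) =2915/182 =16.02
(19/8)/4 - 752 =-24045/32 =-751.41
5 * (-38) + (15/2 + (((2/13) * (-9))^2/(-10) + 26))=-264809/1690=-156.69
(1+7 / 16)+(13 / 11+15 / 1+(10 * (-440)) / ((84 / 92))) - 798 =-20695487 / 3696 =-5599.43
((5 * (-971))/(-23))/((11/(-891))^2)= 31853655/23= 1384941.52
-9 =-9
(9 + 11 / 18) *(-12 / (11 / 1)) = -346 / 33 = -10.48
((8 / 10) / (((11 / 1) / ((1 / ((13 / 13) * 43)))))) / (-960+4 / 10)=-2 / 1134727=-0.00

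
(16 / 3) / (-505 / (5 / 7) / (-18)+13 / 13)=96 / 725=0.13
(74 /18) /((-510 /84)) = -518 /765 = -0.68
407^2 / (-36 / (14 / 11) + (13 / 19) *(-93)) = -22031317 / 12225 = -1802.15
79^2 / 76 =6241 / 76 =82.12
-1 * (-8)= 8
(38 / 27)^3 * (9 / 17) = 54872 / 37179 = 1.48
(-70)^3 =-343000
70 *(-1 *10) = -700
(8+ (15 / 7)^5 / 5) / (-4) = -286331 / 67228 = -4.26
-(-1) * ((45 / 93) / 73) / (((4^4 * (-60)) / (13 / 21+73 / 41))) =-1033 / 997602816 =-0.00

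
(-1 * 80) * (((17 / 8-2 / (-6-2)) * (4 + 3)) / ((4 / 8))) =-2660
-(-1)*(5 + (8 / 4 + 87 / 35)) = 332 / 35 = 9.49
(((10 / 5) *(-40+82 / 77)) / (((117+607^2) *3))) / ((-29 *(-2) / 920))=-1379080 / 1234511817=-0.00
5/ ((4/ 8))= 10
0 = 0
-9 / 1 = -9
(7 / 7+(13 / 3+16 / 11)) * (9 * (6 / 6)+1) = 2240 / 33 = 67.88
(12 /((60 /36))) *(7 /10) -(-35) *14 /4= 6377 /50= 127.54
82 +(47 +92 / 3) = 479 / 3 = 159.67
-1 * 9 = -9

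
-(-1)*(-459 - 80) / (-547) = 539 / 547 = 0.99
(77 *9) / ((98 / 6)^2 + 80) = 2.00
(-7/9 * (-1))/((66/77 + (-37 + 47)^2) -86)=49/936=0.05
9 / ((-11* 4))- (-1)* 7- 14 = -317 / 44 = -7.20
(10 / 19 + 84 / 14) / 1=124 / 19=6.53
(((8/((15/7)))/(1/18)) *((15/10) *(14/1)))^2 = 49787136/25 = 1991485.44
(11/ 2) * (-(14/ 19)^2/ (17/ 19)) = -1078/ 323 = -3.34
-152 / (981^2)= -152 / 962361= -0.00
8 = 8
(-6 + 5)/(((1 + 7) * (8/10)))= -5/32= -0.16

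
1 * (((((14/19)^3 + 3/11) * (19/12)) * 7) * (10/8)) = 1776635/190608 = 9.32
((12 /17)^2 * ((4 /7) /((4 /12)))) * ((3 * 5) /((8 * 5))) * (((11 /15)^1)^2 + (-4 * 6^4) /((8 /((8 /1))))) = -83972088 /50575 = -1660.35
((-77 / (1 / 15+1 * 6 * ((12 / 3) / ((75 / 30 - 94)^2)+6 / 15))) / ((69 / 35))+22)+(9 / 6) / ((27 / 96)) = 2235493 / 194097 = 11.52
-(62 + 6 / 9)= -188 / 3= -62.67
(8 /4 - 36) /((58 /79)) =-1343 /29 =-46.31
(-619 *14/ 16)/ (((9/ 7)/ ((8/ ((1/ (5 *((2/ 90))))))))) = -374.46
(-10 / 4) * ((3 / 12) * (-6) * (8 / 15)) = 2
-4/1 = -4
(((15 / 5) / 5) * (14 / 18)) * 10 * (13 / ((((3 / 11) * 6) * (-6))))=-1001 / 162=-6.18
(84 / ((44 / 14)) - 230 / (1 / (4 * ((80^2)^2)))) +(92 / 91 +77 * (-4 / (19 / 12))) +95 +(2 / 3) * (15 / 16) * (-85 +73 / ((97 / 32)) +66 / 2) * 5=-139039176061971953 / 3689686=-37683200159.03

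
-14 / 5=-2.80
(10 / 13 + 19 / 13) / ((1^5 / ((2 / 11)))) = 58 / 143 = 0.41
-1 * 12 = -12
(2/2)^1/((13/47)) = 47/13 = 3.62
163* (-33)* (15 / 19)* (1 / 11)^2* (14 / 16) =-51345 / 1672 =-30.71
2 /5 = 0.40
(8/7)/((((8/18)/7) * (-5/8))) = -144/5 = -28.80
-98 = -98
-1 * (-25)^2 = -625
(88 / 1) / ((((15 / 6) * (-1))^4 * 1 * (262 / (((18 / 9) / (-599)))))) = -0.00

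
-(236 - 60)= -176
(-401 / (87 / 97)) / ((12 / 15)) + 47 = -178129 / 348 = -511.86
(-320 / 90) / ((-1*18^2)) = 8 / 729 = 0.01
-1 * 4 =-4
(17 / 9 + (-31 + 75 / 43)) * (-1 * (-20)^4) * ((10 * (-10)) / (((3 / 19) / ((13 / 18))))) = -20927816000000 / 10449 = -2002853478.80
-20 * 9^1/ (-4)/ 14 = 45/ 14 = 3.21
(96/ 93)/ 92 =8/ 713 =0.01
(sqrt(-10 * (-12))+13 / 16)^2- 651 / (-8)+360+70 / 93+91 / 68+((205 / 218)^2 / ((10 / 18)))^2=13 * sqrt(30) / 4+32374280321645813 / 57131789450496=584.46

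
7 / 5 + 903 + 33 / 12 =18143 / 20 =907.15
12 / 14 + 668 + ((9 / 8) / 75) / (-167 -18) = 173233979 / 259000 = 668.86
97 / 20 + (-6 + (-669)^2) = 8951197 / 20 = 447559.85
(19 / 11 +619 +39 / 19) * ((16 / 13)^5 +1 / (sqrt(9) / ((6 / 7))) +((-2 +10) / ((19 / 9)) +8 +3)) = 11147.33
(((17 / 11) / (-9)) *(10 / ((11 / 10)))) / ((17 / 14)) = -1400 / 1089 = -1.29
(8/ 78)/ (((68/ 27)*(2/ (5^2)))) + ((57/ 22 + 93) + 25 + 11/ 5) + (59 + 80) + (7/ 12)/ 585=344332957/ 1312740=262.30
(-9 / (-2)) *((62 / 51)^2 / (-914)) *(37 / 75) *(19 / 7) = -675583 / 69338325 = -0.01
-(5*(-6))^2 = -900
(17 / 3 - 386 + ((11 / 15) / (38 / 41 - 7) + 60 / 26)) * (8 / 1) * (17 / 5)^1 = -10285.58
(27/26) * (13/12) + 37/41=665/328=2.03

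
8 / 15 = 0.53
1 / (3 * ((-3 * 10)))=-1 / 90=-0.01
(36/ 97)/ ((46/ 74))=1332/ 2231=0.60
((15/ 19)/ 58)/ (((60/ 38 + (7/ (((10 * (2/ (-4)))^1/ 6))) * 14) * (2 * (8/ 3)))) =-75/ 3409472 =-0.00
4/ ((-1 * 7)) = -4/ 7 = -0.57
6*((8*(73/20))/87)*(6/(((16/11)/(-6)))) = -7227/145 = -49.84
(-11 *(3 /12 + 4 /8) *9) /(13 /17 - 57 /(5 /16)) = 25245 /61756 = 0.41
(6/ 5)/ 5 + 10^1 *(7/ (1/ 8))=14006/ 25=560.24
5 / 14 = 0.36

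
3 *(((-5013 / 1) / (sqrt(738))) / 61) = -5013 *sqrt(82) / 5002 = -9.08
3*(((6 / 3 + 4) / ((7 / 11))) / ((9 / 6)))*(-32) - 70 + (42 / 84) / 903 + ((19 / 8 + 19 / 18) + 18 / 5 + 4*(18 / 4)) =-70260349 / 108360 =-648.40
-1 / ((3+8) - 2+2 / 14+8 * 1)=-7 / 120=-0.06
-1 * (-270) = 270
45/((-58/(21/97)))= -945/5626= -0.17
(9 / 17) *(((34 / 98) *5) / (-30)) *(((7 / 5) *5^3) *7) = -75 / 2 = -37.50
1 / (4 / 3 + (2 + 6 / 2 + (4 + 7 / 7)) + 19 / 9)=9 / 121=0.07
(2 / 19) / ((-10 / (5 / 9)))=-1 / 171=-0.01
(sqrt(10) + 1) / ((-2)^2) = 1 / 4 + sqrt(10) / 4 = 1.04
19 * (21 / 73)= 399 / 73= 5.47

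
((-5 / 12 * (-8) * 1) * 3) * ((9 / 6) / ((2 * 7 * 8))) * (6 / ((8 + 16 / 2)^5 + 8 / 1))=15 / 19573568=0.00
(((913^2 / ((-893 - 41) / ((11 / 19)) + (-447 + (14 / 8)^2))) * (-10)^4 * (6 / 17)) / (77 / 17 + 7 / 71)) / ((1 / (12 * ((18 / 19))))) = -22499160963840000 / 6404638541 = -3512947.81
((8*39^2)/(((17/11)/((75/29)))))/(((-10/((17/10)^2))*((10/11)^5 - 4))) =8083632843/4641740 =1741.51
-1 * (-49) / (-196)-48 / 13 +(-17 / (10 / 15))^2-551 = 1239 / 13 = 95.31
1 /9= 0.11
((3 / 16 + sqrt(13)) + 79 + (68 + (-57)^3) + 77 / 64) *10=-59214275 / 32 + 10 *sqrt(13)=-1850410.04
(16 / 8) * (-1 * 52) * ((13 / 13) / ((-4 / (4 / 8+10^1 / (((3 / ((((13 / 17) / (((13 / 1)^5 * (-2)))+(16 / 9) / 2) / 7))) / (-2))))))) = -63605167 / 7058961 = -9.01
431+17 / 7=3034 / 7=433.43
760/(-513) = -40/27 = -1.48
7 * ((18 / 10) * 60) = 756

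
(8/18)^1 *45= 20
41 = 41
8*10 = 80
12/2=6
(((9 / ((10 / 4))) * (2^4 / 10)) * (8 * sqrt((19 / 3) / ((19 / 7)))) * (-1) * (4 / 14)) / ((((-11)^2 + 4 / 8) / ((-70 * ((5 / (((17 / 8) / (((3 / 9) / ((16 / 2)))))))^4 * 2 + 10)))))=13855387648 * sqrt(21) / 547981281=115.87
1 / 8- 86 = -687 / 8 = -85.88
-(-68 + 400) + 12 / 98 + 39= -14351 / 49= -292.88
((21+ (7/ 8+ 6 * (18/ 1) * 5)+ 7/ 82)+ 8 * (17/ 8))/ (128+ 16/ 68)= 3228283/ 715040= 4.51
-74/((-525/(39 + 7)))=3404/525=6.48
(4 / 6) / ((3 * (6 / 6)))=2 / 9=0.22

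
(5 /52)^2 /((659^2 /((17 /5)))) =85 /1174295824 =0.00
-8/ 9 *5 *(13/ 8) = -65/ 9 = -7.22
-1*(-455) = 455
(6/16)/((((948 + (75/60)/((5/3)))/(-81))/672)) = -27216/1265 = -21.51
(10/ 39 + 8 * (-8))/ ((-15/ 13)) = 2486/ 45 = 55.24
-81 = -81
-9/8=-1.12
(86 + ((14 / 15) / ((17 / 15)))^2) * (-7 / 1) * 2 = -350700 / 289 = -1213.49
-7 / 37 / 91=-1 / 481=-0.00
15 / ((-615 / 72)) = -72 / 41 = -1.76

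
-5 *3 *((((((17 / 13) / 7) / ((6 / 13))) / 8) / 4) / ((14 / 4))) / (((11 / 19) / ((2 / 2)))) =-1615 / 17248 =-0.09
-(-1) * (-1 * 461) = -461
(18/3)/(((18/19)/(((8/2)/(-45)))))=-76/135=-0.56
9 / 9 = 1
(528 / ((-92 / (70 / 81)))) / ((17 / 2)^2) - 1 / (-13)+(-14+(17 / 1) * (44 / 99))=-15016205 / 2333097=-6.44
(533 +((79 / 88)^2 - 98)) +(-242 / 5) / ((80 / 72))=75938809 / 193600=392.25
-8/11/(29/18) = -0.45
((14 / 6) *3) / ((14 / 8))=4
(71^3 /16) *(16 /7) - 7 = 357862 /7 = 51123.14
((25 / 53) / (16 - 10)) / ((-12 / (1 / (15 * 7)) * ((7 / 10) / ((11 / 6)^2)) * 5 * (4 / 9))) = -605 / 4487616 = -0.00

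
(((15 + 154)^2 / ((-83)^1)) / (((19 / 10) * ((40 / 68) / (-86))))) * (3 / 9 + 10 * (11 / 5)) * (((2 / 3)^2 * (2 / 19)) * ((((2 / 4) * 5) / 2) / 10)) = 2797664194 / 809001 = 3458.17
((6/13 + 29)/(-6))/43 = -383/3354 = -0.11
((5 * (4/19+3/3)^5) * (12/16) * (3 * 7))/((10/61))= 24734866149/19808792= 1248.68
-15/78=-5/26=-0.19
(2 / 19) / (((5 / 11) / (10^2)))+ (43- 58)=155 / 19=8.16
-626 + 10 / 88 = -27539 / 44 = -625.89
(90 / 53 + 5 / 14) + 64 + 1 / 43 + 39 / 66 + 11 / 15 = 177420563 / 2632245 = 67.40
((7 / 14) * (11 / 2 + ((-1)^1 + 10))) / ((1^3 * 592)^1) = 29 / 2368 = 0.01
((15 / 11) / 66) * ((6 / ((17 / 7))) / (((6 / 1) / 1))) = 35 / 4114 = 0.01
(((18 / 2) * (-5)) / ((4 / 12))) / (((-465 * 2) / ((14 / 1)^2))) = 882 / 31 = 28.45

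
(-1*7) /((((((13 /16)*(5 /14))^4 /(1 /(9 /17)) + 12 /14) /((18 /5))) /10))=-3595177033728 /12282045187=-292.72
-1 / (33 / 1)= -1 / 33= -0.03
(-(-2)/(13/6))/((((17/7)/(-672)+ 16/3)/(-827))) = -15560832/108641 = -143.23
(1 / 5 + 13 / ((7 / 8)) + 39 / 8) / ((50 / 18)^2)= 452061 / 175000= 2.58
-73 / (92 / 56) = -1022 / 23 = -44.43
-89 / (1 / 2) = -178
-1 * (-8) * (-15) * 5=-600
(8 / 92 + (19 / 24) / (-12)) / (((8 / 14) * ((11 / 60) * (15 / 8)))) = 973 / 9108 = 0.11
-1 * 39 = -39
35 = 35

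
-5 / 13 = -0.38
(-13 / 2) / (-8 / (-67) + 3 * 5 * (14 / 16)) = -3484 / 7099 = -0.49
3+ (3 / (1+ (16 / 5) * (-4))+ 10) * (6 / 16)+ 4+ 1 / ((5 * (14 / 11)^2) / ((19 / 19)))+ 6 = 1940223 / 115640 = 16.78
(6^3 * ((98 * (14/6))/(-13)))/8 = -6174/13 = -474.92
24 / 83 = 0.29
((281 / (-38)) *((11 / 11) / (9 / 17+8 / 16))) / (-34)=281 / 1330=0.21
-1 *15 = -15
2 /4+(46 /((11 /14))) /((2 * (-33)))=-281 /726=-0.39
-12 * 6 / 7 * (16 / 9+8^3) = -36992 / 7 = -5284.57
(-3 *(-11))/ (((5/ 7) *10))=231/ 50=4.62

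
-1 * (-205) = 205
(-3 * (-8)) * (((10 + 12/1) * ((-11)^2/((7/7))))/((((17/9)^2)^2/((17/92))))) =104792292/112999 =927.37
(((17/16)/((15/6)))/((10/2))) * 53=901/200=4.50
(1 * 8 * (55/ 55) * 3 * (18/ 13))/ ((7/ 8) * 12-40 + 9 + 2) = -864/ 481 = -1.80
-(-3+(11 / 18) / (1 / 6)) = -2 / 3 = -0.67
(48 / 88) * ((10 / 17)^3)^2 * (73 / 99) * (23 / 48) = 209875000 / 26285812641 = 0.01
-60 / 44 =-15 / 11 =-1.36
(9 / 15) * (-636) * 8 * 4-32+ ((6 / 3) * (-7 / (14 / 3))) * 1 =-61231 / 5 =-12246.20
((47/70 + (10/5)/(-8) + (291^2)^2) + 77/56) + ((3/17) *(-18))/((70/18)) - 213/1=34133348573143/4760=7170871548.98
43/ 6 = 7.17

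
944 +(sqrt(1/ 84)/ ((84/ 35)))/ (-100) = 944 -sqrt(21)/ 10080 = 944.00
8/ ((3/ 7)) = 56/ 3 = 18.67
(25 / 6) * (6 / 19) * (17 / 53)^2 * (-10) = -72250 / 53371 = -1.35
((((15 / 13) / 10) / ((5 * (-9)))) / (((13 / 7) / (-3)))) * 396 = 1386 / 845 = 1.64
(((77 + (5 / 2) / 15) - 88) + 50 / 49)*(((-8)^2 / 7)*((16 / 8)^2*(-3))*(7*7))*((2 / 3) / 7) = 738560 / 147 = 5024.22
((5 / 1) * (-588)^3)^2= 1033246553039769600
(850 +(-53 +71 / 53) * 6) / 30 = 14311 / 795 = 18.00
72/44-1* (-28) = 326/11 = 29.64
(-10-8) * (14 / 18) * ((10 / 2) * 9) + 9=-621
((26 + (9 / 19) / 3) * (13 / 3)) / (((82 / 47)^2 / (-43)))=-613711007 / 383268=-1601.26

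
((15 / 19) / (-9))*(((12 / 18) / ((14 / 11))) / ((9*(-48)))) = 55 / 517104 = 0.00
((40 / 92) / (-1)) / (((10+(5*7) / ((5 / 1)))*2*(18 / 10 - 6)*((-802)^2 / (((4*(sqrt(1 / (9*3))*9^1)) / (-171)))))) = -0.00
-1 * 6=-6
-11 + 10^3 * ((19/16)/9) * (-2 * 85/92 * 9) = -202887/92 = -2205.29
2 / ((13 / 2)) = 4 / 13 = 0.31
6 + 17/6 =53/6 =8.83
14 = 14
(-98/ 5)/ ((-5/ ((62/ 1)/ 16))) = 1519/ 100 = 15.19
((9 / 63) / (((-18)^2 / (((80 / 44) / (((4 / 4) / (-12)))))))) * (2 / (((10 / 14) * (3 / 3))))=-8 / 297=-0.03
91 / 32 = 2.84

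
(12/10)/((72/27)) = 9/20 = 0.45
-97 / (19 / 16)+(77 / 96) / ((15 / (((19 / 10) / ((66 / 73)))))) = -133908329 / 1641600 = -81.57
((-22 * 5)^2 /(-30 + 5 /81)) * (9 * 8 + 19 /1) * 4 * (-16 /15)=76108032 /485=156923.78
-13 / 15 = -0.87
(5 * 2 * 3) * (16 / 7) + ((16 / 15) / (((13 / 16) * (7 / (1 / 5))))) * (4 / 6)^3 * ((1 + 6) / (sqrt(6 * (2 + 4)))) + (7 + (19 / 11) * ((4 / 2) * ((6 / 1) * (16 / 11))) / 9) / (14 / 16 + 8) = 331267777688 / 4749319575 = 69.75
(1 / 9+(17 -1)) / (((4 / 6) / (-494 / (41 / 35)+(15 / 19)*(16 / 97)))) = -2309533175 / 226689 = -10188.11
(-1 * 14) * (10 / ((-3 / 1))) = 140 / 3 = 46.67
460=460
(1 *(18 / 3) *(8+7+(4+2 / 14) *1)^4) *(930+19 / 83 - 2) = 149040270259488 / 199283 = 747882510.10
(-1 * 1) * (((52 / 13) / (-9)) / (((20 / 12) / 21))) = 28 / 5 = 5.60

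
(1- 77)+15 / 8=-593 / 8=-74.12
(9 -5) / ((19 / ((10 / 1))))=40 / 19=2.11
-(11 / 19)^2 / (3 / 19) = -121 / 57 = -2.12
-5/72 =-0.07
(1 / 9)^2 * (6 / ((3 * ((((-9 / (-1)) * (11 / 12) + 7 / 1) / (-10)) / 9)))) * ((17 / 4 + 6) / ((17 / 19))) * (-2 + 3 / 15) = 3116 / 1037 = 3.00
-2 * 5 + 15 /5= -7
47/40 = 1.18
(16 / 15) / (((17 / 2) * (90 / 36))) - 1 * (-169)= 215539 / 1275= 169.05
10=10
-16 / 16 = -1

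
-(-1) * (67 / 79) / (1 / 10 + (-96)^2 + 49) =670 / 7319429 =0.00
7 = 7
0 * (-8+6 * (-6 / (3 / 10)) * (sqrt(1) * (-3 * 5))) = 0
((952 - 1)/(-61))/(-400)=0.04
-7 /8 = -0.88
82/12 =41/6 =6.83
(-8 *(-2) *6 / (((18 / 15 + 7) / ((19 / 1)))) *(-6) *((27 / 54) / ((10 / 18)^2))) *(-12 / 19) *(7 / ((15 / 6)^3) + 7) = 260620416 / 25625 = 10170.55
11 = 11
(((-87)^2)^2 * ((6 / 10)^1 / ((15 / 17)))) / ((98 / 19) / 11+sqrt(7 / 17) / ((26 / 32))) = -4093604524472463 / 90507250+2212187060413044 * sqrt(119) / 316775375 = 30950941.03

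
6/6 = 1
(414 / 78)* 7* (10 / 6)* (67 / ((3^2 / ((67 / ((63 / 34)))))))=17551990 / 1053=16668.56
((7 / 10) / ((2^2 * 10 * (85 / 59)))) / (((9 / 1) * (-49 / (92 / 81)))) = -1357 / 43375500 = -0.00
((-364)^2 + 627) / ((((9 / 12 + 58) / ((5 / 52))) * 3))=133123 / 1833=72.63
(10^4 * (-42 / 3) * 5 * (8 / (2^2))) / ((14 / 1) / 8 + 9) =-5600000 / 43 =-130232.56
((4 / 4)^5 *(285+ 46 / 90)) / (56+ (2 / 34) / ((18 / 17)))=25696 / 5045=5.09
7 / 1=7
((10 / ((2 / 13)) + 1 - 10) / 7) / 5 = 8 / 5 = 1.60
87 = 87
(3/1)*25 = 75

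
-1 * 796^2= -633616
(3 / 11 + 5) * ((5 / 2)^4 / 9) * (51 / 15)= 61625 / 792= 77.81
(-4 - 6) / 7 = -10 / 7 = -1.43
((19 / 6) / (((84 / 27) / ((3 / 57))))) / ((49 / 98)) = 3 / 28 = 0.11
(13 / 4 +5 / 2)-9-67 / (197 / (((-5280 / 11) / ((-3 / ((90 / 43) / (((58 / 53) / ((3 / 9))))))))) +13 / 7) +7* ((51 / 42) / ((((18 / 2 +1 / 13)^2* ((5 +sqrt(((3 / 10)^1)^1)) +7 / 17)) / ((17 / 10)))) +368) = 10053546469543782585 / 3934702019964676-14115049* sqrt(30) / 23329105040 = 2555.09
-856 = -856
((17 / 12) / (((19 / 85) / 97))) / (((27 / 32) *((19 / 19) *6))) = 560660 / 4617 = 121.43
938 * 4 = 3752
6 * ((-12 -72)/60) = -42/5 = -8.40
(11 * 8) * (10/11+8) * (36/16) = 1764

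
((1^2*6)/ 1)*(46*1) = 276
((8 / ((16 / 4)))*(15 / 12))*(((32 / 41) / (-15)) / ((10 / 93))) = -248 / 205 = -1.21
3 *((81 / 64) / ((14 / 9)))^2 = 1594323 / 802816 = 1.99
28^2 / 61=784 / 61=12.85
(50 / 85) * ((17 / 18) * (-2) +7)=3.01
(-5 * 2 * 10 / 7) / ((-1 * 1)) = 100 / 7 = 14.29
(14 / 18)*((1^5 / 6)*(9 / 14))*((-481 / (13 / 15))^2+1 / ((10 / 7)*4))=12321007 / 480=25668.76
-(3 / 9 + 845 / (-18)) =839 / 18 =46.61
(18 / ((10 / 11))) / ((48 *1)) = 33 / 80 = 0.41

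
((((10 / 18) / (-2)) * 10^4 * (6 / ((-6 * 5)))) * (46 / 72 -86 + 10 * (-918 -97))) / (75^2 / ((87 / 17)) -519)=-6678573125 / 681372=-9801.65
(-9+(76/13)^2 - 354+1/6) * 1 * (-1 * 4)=666514/507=1314.62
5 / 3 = 1.67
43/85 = 0.51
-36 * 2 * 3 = -216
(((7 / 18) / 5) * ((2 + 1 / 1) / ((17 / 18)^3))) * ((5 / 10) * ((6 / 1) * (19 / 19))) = 20412 / 24565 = 0.83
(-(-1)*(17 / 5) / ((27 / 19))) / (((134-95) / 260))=1292 / 81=15.95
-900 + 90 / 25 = -4482 / 5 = -896.40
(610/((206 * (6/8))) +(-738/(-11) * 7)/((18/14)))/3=1254982/10197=123.07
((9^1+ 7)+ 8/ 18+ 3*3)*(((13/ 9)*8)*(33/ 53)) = 261976/ 1431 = 183.07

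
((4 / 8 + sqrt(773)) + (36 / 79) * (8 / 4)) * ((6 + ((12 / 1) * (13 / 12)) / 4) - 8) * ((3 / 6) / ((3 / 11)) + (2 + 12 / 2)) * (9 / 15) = 13157 / 1264 + 59 * sqrt(773) / 8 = 215.46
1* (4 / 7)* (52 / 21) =208 / 147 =1.41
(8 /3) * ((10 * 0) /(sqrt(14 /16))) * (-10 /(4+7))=0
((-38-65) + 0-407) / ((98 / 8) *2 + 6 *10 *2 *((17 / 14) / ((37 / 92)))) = -264180 / 200371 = -1.32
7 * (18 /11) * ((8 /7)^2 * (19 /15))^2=2957312 /94325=31.35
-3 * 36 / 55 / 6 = -18 / 55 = -0.33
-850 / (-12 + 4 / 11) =4675 / 64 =73.05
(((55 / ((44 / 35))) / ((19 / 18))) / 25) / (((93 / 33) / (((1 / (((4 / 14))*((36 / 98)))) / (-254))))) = -26411 / 1196848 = -0.02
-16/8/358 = -1/179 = -0.01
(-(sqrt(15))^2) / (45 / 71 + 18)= -355 / 441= -0.80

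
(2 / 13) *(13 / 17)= 2 / 17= 0.12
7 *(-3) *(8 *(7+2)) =-1512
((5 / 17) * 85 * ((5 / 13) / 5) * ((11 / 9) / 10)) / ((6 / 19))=1045 / 1404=0.74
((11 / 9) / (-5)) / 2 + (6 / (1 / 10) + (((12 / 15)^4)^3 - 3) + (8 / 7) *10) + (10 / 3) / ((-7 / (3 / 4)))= 1046174152108 / 15380859375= 68.02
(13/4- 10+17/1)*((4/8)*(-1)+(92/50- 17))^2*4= 10054.66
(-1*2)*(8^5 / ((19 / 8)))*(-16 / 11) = 8388608 / 209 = 40136.88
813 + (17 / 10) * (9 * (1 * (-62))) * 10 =-8673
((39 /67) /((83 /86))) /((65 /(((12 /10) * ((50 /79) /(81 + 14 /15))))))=0.00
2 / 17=0.12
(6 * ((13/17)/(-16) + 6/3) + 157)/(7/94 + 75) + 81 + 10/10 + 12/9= 123204245/1439628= 85.58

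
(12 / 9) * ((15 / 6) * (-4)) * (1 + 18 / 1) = -760 / 3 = -253.33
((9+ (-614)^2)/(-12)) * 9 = -1131015/4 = -282753.75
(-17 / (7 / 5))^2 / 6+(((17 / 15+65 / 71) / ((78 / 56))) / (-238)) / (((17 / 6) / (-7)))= 3214074261 / 130706030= 24.59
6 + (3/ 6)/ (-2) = 23/ 4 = 5.75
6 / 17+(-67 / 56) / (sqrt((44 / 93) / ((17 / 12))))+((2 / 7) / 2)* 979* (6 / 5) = 100068 / 595 - 67* sqrt(5797) / 2464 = 166.11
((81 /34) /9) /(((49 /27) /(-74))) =-8991 /833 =-10.79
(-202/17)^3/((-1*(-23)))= -8242408/112999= -72.94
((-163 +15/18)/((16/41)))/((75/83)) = -3311119/7200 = -459.88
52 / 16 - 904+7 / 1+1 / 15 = -53621 / 60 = -893.68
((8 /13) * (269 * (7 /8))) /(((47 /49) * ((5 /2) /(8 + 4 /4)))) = 1660806 /3055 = 543.64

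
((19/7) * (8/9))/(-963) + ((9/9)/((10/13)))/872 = -536743/529033680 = -0.00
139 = 139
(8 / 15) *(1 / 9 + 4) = 296 / 135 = 2.19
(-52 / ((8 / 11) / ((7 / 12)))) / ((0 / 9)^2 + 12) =-1001 / 288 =-3.48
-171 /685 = -0.25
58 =58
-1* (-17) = 17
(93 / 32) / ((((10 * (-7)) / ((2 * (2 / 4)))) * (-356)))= 93 / 797440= 0.00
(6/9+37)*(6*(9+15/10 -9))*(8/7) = 2712/7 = 387.43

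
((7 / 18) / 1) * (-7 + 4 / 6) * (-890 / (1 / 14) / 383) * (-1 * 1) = -828590 / 10341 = -80.13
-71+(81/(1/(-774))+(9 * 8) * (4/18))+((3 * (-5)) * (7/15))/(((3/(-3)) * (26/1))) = -1631467/26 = -62748.73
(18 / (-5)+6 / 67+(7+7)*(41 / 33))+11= 275087 / 11055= 24.88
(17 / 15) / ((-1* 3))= -17 / 45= -0.38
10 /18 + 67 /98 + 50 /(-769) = 796417 /678258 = 1.17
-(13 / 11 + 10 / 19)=-357 / 209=-1.71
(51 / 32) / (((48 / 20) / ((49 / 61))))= 4165 / 7808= 0.53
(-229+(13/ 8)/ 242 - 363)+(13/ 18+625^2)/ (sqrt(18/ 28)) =-1146099/ 1936+7031263 *sqrt(14)/ 54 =486603.88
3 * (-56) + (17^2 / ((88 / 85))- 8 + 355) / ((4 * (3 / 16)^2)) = 141392 / 33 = 4284.61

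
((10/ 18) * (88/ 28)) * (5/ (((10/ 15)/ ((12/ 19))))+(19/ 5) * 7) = 54.72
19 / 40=0.48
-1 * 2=-2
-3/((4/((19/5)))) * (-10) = 28.50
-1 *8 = -8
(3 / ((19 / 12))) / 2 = 18 / 19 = 0.95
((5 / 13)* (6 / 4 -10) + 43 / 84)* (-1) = 3011 / 1092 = 2.76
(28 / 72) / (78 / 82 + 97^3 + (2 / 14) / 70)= 0.00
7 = 7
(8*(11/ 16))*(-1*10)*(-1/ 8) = 55/ 8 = 6.88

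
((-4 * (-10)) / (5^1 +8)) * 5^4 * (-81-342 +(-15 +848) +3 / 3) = 10275000 / 13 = 790384.62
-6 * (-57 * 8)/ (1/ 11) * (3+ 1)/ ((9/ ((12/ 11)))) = 14592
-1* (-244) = 244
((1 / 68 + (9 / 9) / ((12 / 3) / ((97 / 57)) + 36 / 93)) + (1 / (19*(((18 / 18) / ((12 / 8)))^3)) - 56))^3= -400460123966053225260311 / 2349814964715191232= -170421.98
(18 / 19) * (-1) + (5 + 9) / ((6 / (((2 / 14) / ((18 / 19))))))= -611 / 1026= -0.60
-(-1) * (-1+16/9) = 7/9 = 0.78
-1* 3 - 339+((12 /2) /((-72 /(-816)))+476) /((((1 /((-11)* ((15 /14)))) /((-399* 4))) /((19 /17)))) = 11436138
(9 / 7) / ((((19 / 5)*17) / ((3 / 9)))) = 15 / 2261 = 0.01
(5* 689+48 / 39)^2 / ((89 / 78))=12042777606 / 1157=10408623.69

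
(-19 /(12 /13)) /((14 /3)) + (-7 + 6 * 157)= 52113 /56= 930.59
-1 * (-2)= 2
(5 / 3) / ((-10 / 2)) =-1 / 3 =-0.33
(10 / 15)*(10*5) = 100 / 3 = 33.33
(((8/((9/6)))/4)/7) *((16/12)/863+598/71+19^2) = 271628660/3860199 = 70.37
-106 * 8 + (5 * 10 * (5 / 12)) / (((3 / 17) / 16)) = 1040.89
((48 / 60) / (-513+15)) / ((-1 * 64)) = 1 / 39840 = 0.00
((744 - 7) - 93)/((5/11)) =7084/5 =1416.80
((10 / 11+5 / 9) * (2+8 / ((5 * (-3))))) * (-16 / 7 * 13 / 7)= -12064 / 1323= -9.12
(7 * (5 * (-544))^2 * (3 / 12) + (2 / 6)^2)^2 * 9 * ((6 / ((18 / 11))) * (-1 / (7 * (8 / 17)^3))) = -733797434654506306843 / 96768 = -7583058807193558.89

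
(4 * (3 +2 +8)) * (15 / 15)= 52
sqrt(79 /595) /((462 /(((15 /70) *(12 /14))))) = 3 *sqrt(47005) /4489870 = 0.00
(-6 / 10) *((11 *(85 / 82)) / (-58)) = 561 / 4756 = 0.12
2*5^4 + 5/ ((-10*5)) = 12499/ 10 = 1249.90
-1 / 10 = -0.10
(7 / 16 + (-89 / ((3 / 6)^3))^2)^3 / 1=533630979441701260631 / 4096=130281000840259096.83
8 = 8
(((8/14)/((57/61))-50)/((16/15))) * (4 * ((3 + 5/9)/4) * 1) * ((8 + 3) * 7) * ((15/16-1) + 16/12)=-33056815/2052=-16109.56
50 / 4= 25 / 2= 12.50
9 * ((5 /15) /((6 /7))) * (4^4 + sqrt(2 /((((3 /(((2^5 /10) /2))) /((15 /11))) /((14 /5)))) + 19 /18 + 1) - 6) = 7 * sqrt(667370) /660 + 875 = 883.66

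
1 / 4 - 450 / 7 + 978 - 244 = 669.96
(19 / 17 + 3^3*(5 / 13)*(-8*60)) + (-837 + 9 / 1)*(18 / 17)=-5860.20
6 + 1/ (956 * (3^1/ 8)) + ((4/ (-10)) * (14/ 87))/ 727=151233156/ 25194185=6.00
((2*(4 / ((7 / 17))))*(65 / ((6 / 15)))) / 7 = 22100 / 49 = 451.02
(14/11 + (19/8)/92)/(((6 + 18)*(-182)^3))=-0.00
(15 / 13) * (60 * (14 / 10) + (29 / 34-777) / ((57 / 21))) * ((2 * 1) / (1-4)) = 652295 / 4199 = 155.35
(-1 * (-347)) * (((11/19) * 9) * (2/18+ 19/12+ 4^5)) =140942725/76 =1854509.54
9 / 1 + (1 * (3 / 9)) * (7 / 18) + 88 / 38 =11.45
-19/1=-19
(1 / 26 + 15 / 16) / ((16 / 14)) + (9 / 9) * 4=4.85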